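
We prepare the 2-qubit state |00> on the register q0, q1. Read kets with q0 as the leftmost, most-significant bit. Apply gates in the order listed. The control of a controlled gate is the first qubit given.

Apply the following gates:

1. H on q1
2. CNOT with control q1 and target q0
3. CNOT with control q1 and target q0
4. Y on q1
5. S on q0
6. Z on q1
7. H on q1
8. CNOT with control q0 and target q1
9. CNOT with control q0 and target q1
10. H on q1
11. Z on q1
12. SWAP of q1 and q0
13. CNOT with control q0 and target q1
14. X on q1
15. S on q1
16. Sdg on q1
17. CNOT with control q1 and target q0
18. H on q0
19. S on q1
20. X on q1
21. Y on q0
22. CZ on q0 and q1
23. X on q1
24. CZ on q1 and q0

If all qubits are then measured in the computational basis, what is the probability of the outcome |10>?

A full measurement returns |10> with probability 1/4. Key observation: gates 6-11 undo each other exactly, leaving only the rest of the circuit to track.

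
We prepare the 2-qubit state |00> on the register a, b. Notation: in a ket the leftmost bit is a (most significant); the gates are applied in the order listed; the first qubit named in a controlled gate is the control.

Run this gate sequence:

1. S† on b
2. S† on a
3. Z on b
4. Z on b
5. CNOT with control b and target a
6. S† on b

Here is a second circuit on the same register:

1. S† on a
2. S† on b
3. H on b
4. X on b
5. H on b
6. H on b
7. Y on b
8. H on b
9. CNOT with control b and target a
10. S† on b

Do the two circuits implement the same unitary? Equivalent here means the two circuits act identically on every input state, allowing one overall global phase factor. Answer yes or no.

No: there is an input state on which the two circuits produce genuinely different outputs (not merely differing by a phase).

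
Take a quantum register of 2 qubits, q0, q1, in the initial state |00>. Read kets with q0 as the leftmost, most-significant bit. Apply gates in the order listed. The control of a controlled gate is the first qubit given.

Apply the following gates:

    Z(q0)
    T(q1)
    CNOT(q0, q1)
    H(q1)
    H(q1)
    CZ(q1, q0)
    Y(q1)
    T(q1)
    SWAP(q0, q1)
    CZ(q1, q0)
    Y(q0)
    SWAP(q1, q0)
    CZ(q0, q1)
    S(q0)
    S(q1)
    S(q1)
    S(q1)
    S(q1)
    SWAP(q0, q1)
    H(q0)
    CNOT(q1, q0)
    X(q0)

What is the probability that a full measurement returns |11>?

Outcome |11> occurs with probability 0. Key observation: steps 15-18 multiply out to the identity, so the circuit reduces to the remaining gates.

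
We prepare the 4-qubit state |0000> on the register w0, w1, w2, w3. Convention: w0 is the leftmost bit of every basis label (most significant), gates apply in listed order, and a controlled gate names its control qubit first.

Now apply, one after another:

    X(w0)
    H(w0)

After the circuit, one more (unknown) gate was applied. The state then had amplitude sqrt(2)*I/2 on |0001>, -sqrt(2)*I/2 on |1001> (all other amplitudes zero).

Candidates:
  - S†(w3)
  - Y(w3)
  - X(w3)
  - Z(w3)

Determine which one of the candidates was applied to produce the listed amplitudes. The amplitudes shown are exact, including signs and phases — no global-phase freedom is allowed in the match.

The unique candidate consistent with the amplitudes is Y(w3).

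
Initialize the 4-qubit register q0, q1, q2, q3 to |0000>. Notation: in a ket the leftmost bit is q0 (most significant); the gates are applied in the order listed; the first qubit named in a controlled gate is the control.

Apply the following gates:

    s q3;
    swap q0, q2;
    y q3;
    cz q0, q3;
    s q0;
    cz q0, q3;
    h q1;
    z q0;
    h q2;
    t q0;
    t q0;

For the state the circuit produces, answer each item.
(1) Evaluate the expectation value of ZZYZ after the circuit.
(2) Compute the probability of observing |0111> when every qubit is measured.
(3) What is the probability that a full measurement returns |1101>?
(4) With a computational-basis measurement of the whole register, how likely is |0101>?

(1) The observable ZZYZ averages to 0.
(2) The probability of measuring |0111> is 1/4.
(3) The probability of measuring |1101> is 0.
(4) The probability of measuring |0101> is 1/4.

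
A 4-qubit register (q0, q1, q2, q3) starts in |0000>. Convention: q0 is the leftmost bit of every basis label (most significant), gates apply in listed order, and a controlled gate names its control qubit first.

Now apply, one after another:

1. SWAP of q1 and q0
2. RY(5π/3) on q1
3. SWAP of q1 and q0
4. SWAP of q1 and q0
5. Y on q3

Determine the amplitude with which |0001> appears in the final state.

|0001> carries amplitude -sqrt(3)*I/2 in the final state. Key observation: gates 3-4 undo each other exactly, leaving only the rest of the circuit to track.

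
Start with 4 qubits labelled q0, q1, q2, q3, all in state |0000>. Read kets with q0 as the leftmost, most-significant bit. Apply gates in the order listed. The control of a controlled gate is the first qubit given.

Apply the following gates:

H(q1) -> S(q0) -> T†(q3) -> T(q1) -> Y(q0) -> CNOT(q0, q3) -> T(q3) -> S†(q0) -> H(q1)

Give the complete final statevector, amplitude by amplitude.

The resulting statevector has amplitude exp(I*pi/4)/2 + I/2 on |1001>, -I/2 + exp(I*pi/4)/2 on |1101>, and 0 on every other basis state.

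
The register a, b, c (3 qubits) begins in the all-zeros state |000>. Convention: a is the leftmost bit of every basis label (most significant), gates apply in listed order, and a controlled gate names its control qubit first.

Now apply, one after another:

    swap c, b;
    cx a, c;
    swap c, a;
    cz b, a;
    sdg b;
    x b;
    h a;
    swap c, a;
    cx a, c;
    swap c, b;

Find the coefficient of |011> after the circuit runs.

|011> carries amplitude sqrt(2)/2 in the final state.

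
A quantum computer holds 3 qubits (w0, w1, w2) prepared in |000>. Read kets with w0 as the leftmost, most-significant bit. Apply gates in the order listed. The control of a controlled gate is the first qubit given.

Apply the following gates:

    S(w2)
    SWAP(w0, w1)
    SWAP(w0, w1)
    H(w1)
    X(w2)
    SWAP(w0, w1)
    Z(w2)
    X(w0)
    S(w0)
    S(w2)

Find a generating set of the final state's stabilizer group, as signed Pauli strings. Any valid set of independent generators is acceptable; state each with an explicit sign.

One valid set of independent stabilizer generators is +YII, +IZI, -IIZ (any independent generating set of the same group is equally correct).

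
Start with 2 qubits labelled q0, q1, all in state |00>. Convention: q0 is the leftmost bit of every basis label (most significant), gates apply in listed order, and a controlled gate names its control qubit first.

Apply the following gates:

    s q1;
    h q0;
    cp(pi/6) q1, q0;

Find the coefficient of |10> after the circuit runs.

The amplitude on |10> is sqrt(2)/2.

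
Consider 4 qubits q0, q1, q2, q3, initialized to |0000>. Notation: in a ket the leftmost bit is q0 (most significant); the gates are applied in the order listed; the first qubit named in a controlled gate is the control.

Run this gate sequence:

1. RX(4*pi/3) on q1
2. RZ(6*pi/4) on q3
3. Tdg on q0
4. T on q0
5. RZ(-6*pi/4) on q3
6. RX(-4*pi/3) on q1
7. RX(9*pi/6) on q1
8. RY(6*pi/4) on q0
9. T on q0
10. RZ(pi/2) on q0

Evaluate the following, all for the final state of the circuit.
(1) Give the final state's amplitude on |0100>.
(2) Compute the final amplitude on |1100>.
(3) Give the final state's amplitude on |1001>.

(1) |0100> carries amplitude exp(I*pi/4)/2 in the final state. Key observation: steps 1-6 multiply out to the identity, so the circuit reduces to the remaining gates.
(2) The final state's coefficient on |1100> equals 1/2.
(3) The final state's coefficient on |1001> equals 0.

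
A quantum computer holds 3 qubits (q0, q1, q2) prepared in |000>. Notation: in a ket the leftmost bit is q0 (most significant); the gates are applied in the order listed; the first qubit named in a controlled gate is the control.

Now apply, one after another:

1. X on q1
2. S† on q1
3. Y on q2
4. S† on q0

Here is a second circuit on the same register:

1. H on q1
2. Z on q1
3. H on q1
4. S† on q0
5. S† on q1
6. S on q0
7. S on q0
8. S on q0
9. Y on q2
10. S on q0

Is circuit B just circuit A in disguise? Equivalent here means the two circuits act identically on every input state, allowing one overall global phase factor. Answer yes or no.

Yes — the two circuits implement the same unitary up to a global phase.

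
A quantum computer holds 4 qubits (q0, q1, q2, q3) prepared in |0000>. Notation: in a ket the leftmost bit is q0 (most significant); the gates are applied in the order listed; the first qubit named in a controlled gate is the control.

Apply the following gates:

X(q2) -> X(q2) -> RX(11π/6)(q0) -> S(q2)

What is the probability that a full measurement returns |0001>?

The probability of measuring |0001> is 0. Key observation: the block from step 1 through step 2 cancels to the identity and can be dropped.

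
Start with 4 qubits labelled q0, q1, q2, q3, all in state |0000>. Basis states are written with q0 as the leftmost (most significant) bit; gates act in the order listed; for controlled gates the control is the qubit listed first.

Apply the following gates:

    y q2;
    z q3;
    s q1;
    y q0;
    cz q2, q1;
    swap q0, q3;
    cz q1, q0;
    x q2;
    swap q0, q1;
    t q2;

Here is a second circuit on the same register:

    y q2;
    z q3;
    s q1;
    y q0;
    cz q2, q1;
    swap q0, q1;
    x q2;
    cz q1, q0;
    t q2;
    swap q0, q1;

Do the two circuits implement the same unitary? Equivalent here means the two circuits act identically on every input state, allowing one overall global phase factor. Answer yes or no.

No — the two circuits implement different unitaries, even allowing a global phase.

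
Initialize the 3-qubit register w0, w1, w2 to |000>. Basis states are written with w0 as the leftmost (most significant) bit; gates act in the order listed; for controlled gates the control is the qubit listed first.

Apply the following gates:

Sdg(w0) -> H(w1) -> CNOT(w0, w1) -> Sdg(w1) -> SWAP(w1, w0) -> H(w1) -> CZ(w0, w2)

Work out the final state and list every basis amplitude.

After the circuit, the state carries amplitude 1/2 on |000>, 0 on |001>, 1/2 on |010>, 0 on |011>, -I/2 on |100>, 0 on |101>, -I/2 on |110>, 0 on |111>.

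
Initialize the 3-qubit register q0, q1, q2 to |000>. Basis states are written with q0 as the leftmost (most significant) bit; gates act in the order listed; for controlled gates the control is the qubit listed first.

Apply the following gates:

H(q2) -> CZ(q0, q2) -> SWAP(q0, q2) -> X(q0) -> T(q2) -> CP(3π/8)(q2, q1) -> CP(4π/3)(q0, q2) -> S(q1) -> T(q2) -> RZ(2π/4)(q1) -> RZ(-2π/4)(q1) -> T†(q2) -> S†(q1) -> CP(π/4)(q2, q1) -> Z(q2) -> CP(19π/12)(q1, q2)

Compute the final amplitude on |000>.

The final state's coefficient on |000> equals sqrt(2)/2. Key observation: gates 8-13 undo each other exactly, leaving only the rest of the circuit to track.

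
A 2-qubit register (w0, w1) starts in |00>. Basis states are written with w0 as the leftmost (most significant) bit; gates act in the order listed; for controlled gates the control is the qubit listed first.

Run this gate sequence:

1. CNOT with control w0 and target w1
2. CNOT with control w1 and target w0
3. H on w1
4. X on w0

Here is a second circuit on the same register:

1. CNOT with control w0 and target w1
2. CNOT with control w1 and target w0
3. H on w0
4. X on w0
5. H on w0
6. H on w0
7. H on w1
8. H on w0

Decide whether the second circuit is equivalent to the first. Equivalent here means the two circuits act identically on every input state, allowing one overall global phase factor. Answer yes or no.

No — the two circuits implement different unitaries, even allowing a global phase.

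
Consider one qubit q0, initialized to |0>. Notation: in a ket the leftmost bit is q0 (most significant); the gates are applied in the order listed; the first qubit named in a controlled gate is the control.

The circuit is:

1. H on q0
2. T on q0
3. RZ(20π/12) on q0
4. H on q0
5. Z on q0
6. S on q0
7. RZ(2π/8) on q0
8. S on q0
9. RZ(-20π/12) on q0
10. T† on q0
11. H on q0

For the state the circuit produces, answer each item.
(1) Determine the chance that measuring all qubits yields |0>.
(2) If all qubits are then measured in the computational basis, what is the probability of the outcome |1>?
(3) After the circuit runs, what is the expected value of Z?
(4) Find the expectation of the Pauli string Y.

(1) Outcome |0> occurs with probability -3*sqrt(2)/16 + sqrt(6)/16 + 1/2.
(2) Outcome |1> occurs with probability -sqrt(6)/16 + 3*sqrt(2)/16 + 1/2.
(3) The observable Z averages to -3*sqrt(2)/8 + sqrt(6)/8.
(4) In the final state, Y has expectation -sqrt(6)/8 + sqrt(2)/8.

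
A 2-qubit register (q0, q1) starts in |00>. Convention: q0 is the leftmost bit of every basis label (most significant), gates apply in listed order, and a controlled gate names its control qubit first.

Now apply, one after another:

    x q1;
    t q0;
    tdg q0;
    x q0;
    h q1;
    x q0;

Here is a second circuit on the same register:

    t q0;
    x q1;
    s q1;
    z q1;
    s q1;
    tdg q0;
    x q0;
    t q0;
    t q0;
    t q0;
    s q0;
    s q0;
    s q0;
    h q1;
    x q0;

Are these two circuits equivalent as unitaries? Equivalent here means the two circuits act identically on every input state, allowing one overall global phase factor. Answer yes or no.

No, they are not equivalent — no single phase factor reconciles the two unitaries.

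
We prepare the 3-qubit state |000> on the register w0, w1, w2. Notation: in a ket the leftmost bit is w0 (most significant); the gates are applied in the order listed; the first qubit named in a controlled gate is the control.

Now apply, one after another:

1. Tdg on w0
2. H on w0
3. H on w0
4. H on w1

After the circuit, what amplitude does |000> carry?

The final state's coefficient on |000> equals sqrt(2)/2. Key observation: the block from step 2 through step 3 cancels to the identity and can be dropped.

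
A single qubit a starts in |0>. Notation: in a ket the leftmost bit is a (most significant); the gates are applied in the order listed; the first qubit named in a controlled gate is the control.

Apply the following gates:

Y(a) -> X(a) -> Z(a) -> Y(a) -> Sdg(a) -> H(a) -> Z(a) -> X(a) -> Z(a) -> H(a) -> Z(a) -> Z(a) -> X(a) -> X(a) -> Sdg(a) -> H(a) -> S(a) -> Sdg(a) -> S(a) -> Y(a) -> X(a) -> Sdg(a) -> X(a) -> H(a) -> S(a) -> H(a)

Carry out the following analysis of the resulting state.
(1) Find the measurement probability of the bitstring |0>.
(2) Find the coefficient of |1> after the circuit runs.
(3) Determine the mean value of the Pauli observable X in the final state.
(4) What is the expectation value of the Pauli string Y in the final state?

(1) The probability of measuring |0> is 1/2.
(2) |1> carries amplitude sqrt(2)*I/2 in the final state.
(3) The expectation value of X is 1.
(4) The expectation value of Y is 0.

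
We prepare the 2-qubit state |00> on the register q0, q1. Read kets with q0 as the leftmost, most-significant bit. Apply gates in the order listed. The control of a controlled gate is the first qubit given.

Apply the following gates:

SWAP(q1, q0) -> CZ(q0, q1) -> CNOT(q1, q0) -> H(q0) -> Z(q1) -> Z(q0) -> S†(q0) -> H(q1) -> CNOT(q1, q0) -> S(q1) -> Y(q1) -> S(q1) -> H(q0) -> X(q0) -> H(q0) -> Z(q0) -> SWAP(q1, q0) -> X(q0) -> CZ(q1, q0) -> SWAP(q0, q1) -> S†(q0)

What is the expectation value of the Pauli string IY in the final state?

The expectation value of IY is -1. Key observation: gates 13-16 undo each other exactly, leaving only the rest of the circuit to track.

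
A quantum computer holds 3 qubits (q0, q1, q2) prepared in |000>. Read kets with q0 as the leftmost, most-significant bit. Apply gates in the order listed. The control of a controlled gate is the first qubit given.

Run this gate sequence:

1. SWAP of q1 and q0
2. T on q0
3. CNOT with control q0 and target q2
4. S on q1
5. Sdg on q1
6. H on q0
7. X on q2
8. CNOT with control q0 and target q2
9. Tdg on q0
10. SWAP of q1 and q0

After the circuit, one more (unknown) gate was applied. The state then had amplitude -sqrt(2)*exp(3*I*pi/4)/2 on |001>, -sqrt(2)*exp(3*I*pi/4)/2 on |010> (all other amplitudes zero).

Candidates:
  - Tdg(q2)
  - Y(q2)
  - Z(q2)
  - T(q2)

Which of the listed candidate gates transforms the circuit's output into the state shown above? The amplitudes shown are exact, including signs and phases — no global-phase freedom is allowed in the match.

It was Tdg(q2) that produced the state shown.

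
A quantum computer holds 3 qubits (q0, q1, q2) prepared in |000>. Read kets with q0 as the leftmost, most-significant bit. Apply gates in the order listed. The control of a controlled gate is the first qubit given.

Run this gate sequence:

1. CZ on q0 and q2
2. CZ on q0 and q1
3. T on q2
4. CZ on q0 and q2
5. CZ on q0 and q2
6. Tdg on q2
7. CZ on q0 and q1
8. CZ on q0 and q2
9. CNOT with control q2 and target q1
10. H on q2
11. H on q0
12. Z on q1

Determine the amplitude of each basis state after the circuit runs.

After the circuit, the state carries amplitude 1/2 on |000>, 1/2 on |001>, 0 on |010>, 0 on |011>, 1/2 on |100>, 1/2 on |101>, 0 on |110>, 0 on |111>. Key observation: gates 1-8 undo each other exactly, leaving only the rest of the circuit to track.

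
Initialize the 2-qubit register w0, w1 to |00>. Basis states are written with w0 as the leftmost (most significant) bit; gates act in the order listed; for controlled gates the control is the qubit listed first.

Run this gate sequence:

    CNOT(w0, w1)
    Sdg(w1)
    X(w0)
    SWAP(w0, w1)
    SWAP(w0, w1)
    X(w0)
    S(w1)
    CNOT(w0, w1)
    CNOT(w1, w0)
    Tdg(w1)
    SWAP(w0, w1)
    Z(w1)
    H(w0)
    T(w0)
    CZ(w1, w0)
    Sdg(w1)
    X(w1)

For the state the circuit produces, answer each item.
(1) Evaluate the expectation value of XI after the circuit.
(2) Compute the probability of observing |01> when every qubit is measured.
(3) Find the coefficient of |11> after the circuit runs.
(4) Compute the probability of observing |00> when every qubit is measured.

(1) In the final state, XI has expectation sqrt(2)/2. Key observation: steps 1-8 multiply out to the identity, so the circuit reduces to the remaining gates.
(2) The probability of measuring |01> is 1/2.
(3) |11> carries amplitude sqrt(2)*exp(I*pi/4)/2 in the final state.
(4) A full measurement returns |00> with probability 0.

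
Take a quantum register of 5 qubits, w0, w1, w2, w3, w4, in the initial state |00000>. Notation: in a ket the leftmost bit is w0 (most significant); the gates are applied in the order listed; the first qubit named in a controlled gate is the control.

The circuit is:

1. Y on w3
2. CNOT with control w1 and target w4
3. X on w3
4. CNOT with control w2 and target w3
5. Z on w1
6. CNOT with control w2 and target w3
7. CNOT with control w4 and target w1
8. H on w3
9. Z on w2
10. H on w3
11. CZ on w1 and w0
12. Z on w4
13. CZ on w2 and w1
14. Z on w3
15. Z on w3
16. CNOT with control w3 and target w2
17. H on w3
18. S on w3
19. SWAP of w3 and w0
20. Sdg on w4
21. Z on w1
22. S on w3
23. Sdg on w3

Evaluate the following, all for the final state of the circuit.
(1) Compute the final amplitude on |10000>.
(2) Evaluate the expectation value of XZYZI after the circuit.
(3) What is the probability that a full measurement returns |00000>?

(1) The final state's coefficient on |10000> equals -sqrt(2)/2. Key observation: gates 22-23 undo each other exactly, leaving only the rest of the circuit to track.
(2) The observable XZYZI averages to 0.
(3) Outcome |00000> occurs with probability 1/2.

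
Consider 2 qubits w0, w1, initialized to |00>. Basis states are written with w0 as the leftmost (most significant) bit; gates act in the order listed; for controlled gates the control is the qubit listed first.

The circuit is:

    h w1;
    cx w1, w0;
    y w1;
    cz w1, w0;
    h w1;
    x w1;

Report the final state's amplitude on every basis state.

The final amplitudes are -I/2 on |00>, I/2 on |01>, -I/2 on |10>, -I/2 on |11>.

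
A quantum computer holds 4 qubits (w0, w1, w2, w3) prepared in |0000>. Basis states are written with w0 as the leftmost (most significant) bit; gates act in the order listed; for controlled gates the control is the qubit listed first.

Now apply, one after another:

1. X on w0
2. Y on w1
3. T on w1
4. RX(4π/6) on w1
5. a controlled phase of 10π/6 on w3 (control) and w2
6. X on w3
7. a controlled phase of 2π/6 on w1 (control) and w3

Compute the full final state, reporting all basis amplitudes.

The final amplitudes are sqrt(3)*exp(I*pi/4)/2 on |1001>, -exp(I*pi/12)/2 on |1101>, and 0 on every other basis state.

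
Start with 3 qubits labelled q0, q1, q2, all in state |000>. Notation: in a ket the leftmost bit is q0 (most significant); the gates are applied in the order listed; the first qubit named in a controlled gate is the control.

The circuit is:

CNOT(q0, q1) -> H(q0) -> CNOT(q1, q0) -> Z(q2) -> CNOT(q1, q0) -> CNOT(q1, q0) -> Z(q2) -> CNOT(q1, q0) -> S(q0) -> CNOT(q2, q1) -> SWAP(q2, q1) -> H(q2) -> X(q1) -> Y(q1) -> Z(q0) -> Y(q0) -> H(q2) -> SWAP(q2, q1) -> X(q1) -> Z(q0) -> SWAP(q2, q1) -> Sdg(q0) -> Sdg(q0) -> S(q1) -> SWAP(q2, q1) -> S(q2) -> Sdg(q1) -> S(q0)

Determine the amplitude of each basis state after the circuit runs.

After the circuit, the state carries amplitude sqrt(2)/2 on |010>, sqrt(2)/2 on |110>, and 0 on every other basis state. Key observation: the block from step 3 through step 8 cancels to the identity and can be dropped.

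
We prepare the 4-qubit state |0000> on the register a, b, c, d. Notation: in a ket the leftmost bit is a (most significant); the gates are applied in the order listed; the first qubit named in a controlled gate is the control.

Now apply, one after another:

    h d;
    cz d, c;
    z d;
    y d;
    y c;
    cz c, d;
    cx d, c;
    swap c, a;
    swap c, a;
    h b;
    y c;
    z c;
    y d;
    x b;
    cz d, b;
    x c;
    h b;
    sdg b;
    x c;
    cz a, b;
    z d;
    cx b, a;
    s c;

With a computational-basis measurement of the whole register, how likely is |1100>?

A full measurement returns |1100> with probability 0. Key observation: the block from step 8 through step 9 cancels to the identity and can be dropped.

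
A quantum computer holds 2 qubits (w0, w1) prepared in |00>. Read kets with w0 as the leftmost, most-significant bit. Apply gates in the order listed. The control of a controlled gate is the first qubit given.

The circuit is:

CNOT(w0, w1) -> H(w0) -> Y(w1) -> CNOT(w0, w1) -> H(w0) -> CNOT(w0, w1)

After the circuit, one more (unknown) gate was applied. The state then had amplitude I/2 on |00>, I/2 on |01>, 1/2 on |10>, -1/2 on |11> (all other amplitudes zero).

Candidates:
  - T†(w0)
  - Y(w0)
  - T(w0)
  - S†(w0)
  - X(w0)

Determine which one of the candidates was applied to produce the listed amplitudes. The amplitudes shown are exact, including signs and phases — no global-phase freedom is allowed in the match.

The applied gate was S†(w0).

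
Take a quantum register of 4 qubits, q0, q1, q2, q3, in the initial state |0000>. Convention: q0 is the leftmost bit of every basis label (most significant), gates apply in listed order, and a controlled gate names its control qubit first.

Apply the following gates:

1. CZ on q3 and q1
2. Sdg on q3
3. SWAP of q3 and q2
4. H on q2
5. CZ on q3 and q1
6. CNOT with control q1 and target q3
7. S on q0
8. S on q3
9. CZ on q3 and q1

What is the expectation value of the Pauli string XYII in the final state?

The expectation value of XYII is 0.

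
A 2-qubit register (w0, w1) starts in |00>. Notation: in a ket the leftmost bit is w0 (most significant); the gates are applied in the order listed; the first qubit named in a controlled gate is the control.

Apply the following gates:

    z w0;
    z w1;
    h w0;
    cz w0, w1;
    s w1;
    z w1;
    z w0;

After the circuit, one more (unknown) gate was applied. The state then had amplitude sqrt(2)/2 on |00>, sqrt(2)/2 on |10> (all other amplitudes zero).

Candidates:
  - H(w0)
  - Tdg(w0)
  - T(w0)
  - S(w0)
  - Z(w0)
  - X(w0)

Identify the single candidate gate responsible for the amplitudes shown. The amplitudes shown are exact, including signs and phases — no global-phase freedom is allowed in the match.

It was Z(w0) that produced the state shown.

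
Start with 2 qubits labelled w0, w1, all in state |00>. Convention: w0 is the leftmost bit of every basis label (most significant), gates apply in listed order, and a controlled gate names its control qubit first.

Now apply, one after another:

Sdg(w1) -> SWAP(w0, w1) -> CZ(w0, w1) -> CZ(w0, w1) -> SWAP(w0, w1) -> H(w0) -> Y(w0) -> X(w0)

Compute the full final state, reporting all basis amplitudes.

The resulting statevector has amplitude sqrt(2)*I/2 on |00>, 0 on |01>, -sqrt(2)*I/2 on |10>, 0 on |11>. Key observation: the block from step 2 through step 5 cancels to the identity and can be dropped.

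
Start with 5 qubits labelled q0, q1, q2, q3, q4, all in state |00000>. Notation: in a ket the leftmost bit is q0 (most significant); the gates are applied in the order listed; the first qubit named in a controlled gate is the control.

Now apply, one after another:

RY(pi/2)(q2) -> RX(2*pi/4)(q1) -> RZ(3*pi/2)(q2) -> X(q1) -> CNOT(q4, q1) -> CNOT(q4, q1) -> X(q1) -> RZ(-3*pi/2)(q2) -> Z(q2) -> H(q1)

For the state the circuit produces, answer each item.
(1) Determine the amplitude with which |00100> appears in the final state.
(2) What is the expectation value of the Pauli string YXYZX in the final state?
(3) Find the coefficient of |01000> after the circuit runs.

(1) The amplitude on |00100> is sqrt(2)*(-1 + I)/4. Key observation: gates 3-8 undo each other exactly, leaving only the rest of the circuit to track.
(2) The observable YXYZX averages to 0.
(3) The final state's coefficient on |01000> equals sqrt(2)*(1 + I)/4.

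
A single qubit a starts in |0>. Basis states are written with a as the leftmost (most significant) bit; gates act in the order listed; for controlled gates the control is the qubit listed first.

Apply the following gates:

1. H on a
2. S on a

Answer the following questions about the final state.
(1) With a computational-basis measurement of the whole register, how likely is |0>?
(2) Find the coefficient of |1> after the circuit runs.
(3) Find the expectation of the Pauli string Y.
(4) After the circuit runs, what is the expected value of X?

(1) A full measurement returns |0> with probability 1/2.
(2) The amplitude on |1> is sqrt(2)*I/2.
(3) The observable Y averages to 1.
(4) In the final state, X has expectation 0.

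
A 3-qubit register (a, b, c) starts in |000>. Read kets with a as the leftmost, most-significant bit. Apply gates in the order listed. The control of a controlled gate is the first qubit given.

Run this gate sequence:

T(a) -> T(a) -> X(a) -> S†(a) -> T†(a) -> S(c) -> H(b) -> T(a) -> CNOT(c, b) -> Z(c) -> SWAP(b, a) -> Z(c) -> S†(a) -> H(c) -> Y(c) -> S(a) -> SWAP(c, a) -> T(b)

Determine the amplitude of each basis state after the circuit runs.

The resulting statevector has amplitude 0 on |000>, 0 on |001>, -exp(I*pi/4)/2 on |010>, -exp(I*pi/4)/2 on |011>, 0 on |100>, 0 on |101>, exp(I*pi/4)/2 on |110>, exp(I*pi/4)/2 on |111>.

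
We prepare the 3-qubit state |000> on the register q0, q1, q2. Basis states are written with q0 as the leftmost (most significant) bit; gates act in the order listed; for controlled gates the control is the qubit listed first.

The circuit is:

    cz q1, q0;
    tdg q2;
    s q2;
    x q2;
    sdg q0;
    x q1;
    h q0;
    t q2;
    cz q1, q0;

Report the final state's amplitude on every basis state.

The final amplitudes are sqrt(2)*exp(I*pi/4)/2 on |011>, -sqrt(2)*exp(I*pi/4)/2 on |111>, and 0 on every other basis state.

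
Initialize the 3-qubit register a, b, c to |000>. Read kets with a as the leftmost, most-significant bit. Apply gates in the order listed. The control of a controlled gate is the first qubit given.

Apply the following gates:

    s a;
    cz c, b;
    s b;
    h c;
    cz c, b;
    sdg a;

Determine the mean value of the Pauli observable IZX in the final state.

In the final state, IZX has expectation 1.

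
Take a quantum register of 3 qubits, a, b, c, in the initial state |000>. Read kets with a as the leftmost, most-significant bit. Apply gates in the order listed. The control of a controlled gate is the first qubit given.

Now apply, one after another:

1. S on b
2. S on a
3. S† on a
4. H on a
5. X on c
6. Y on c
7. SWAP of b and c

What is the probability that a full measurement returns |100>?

Outcome |100> occurs with probability 1/2. Key observation: the block from step 2 through step 3 cancels to the identity and can be dropped.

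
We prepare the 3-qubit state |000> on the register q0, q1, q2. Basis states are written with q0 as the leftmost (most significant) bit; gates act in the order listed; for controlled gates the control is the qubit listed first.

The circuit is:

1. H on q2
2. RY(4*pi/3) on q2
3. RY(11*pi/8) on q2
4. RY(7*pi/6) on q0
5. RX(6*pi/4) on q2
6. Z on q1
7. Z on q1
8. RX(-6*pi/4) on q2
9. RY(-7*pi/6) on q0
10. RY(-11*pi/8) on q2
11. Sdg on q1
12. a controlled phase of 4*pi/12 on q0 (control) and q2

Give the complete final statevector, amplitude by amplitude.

After the circuit, the state carries amplitude -sqrt(6)/4 - sqrt(2)/4 on |000>, -sqrt(2)/4 + sqrt(6)/4 on |001>, and 0 on every other basis state. Key observation: the block from step 3 through step 10 cancels to the identity and can be dropped.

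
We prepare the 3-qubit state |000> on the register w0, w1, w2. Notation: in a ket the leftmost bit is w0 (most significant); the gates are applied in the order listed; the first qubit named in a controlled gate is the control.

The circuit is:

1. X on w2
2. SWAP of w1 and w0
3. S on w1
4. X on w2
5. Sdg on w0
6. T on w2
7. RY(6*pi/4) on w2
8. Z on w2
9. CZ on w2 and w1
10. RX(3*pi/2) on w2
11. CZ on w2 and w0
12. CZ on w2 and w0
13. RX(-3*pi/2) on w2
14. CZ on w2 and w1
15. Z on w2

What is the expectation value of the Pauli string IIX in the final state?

The expectation value of IIX is -1. Key observation: steps 8-15 multiply out to the identity, so the circuit reduces to the remaining gates.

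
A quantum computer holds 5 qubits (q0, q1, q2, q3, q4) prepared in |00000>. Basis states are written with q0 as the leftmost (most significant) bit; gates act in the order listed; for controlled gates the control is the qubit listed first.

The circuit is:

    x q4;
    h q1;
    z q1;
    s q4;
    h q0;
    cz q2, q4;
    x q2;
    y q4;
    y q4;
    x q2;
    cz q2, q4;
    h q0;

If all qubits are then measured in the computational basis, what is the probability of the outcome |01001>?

A full measurement returns |01001> with probability 1/2. Key observation: gates 5-12 undo each other exactly, leaving only the rest of the circuit to track.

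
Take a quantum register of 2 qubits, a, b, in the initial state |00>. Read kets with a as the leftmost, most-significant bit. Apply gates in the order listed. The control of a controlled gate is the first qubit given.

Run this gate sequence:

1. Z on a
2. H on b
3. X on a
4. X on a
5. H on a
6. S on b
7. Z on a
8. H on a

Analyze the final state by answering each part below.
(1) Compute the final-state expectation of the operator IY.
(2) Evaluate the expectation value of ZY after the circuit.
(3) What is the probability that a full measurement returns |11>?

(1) The expectation value of IY is 1. Key observation: gates 3-4 undo each other exactly, leaving only the rest of the circuit to track.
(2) The observable ZY averages to -1.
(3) Outcome |11> occurs with probability 1/2.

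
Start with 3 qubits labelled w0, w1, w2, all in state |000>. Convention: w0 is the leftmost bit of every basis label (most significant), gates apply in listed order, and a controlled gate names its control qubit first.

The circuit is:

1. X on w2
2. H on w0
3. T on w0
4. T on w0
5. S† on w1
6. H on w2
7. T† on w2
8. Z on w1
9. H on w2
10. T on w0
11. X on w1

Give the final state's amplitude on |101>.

The final state's coefficient on |101> equals 0.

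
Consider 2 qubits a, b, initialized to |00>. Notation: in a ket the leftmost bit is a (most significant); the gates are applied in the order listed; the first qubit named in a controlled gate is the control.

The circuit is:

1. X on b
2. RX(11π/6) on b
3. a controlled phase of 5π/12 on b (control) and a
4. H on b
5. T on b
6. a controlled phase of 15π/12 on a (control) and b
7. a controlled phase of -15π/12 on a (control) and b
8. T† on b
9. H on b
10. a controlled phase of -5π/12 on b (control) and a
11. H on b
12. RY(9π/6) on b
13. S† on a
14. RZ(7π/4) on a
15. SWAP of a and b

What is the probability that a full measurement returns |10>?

The probability of measuring |10> is sqrt(3)/4 + 1/2.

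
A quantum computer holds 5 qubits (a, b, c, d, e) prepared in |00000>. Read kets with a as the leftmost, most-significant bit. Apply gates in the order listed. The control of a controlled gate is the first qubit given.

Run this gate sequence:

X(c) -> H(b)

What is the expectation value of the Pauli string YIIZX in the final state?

In the final state, YIIZX has expectation 0.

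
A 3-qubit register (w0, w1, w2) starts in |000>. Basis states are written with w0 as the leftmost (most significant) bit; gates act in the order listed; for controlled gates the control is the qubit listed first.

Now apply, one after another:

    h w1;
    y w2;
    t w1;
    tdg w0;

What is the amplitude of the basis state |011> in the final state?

|011> carries amplitude sqrt(2)*exp(3*I*pi/4)/2 in the final state.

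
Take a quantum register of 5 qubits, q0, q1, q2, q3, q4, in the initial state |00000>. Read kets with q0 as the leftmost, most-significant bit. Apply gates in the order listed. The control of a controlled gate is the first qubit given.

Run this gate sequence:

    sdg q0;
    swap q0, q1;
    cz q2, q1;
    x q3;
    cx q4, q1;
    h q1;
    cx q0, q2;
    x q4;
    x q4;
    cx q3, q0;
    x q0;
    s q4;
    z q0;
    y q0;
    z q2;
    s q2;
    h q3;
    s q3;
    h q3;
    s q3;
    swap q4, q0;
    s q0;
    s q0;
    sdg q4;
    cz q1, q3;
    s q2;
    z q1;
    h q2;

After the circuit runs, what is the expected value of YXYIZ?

The expectation value of YXYIZ is 0. Key observation: steps 8-9 multiply out to the identity, so the circuit reduces to the remaining gates.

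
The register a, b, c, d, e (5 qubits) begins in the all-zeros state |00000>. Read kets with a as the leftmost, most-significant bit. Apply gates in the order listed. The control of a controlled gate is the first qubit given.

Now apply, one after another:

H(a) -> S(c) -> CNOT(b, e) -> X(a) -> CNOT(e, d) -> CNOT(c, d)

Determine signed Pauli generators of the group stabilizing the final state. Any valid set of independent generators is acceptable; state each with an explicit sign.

The stabilizer group can be generated by +XIIII, +IZIII, +IIZII, +IIIZI, +IIIIZ, among other valid generating sets.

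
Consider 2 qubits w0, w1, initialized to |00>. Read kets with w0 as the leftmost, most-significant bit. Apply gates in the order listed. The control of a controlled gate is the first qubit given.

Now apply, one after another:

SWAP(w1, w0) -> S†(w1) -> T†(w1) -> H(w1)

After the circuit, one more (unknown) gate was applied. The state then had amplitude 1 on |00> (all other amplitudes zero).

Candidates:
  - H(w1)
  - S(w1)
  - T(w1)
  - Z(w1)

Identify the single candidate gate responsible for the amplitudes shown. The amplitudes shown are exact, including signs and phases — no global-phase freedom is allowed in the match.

It was H(w1) that produced the state shown.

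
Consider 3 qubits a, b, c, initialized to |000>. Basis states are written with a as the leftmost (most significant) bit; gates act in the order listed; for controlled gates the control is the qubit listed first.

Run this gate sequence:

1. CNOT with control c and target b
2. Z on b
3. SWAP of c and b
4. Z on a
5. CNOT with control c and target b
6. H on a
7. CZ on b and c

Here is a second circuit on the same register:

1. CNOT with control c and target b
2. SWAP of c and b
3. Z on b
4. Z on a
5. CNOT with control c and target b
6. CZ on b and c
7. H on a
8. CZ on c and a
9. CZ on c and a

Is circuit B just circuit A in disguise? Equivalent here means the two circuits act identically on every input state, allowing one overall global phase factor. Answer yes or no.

No, they are not equivalent — no single phase factor reconciles the two unitaries.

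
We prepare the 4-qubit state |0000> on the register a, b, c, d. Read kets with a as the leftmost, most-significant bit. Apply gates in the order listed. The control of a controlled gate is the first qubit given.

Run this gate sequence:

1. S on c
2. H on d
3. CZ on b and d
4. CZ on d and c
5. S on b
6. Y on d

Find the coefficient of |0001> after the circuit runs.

The amplitude on |0001> is sqrt(2)*I/2.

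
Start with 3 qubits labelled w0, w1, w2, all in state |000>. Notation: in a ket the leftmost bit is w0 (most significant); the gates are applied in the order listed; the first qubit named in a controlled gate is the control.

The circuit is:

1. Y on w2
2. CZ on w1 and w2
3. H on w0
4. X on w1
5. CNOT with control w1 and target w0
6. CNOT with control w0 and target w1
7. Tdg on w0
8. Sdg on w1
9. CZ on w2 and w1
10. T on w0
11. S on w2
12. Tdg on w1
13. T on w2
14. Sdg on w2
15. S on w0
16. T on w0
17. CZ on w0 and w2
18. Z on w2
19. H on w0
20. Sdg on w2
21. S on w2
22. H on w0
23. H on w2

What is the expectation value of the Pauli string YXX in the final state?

In the final state, YXX has expectation 1. Key observation: steps 19-22 multiply out to the identity, so the circuit reduces to the remaining gates.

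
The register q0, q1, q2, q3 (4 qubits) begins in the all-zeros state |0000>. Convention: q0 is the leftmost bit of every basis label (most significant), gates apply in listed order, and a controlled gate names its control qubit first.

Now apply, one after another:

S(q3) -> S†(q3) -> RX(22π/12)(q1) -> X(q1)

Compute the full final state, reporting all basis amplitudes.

The resulting statevector has amplitude I*(-sqrt(6) + sqrt(2))/4 on |0000>, -sqrt(6)/4 - sqrt(2)/4 on |0100>, and 0 on every other basis state. Key observation: steps 1-2 multiply out to the identity, so the circuit reduces to the remaining gates.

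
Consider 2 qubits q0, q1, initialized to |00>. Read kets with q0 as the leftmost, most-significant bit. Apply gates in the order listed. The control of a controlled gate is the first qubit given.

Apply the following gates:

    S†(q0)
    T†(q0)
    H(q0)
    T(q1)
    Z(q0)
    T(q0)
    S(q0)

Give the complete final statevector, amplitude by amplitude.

After the circuit, the state carries amplitude sqrt(2)/2 on |00>, 0 on |01>, -sqrt(2)*exp(3*I*pi/4)/2 on |10>, 0 on |11>.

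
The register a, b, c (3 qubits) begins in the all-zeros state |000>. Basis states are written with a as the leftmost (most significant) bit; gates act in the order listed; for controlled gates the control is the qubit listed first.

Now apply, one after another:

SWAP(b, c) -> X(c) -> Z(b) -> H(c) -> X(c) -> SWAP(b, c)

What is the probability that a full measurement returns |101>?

A full measurement returns |101> with probability 0.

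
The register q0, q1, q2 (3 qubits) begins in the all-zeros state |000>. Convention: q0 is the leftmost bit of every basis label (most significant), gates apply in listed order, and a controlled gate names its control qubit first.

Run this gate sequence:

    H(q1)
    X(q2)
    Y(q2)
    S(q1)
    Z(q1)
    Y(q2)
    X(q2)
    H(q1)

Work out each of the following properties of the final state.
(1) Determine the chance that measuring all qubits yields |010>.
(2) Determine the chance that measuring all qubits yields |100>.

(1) The probability of measuring |010> is 1/2.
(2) Outcome |100> occurs with probability 0.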